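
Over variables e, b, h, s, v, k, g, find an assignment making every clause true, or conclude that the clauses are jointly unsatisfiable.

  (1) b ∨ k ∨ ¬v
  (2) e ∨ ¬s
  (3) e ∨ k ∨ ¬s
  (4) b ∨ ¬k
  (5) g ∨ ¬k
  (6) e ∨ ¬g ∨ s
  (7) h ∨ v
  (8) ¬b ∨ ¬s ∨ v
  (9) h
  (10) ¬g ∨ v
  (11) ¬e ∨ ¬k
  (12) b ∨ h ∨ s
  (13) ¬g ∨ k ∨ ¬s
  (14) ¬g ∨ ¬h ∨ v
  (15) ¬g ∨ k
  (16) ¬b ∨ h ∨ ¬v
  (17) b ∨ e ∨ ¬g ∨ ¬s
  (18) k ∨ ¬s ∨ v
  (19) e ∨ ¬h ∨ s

e = True, b = True, h = True, s = True, v = True, k = False, g = False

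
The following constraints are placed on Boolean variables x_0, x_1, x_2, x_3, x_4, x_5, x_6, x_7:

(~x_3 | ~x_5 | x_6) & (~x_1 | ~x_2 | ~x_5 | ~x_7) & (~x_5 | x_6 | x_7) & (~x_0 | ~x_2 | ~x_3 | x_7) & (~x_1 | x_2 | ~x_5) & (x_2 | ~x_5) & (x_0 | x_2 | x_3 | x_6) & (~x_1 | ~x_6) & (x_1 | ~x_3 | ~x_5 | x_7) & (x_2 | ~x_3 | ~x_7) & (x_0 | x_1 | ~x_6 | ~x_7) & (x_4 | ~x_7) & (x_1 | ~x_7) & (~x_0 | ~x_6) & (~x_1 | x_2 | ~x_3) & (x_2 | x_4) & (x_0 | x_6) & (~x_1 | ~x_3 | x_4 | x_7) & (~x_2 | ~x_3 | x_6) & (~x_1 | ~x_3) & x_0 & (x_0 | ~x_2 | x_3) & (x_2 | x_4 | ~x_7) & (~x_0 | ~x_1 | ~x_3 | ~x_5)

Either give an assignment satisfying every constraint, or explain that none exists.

x_0 = True, x_1 = True, x_2 = True, x_3 = False, x_4 = True, x_5 = False, x_6 = False, x_7 = False

Unit clause (x_0) forces x_0 = True.
In (~x_0 | ~x_6) only ~x_6 is left, so x_6 = False.
Set x_1 = True.
  then (~x_1 | ~x_3) forces x_3 = False.
Set x_2 = True.
Set x_4 = True.
Try x_5 = True:
  (~x_1 | ~x_2 | ~x_5 | ~x_7) forces x_7 = False.
  clause (~x_5 | x_6 | x_7) is falsified — backtrack.
So x_5 = False.
Set x_7 = False.
All clauses satisfied.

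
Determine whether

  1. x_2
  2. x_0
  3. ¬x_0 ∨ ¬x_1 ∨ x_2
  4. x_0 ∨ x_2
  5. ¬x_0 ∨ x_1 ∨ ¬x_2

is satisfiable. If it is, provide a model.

x_0=T, x_1=T, x_2=T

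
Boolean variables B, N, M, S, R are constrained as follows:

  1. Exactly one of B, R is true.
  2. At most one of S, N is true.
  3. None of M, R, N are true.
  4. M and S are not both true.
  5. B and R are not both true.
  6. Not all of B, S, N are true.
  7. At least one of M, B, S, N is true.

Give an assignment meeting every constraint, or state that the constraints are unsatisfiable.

B = True; N = False; M = False; S = True; R = False

  (1) {B, R}: 1 true — exactly one ✓
  (2) {S, N}: 1 true — at most one ✓
  (3) {M, R, N}: 0 true — none ✓
  (4) M=F, S=T — not both ✓
  (5) B=T, R=F — not both ✓
  (6) {B, S, N}: 2/3 true — not all ✓
  (7) {M, B, S, N}: 2 true — at least one ✓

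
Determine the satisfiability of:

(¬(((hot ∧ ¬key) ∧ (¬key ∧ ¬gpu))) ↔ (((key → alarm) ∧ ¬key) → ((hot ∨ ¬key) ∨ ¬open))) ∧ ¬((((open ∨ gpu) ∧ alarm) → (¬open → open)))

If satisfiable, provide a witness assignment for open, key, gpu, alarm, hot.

open: False; key: True; gpu: True; alarm: True; hot: False

  ¬(((hot ∧ ¬key) ∧ (¬key ∧ ¬gpu))) ↔ (((key → alarm) ∧ ¬key) → ((hot ∨ ¬key) ∨ ¬open)) = True
    ¬(((hot ∧ ¬key) ∧ (¬key ∧ ¬gpu))) = True
      (hot ∧ ¬key) ∧ (¬key ∧ ¬gpu) = False
        hot ∧ ¬key = False
          ¬key = False
        ¬key ∧ ¬gpu = False
          ¬key = False
          ¬gpu = False
    ((key → alarm) ∧ ¬key) → ((hot ∨ ¬key) ∨ ¬open) = True
      (key → alarm) ∧ ¬key = False
        key → alarm = True
        ¬key = False
      (hot ∨ ¬key) ∨ ¬open = True
        hot ∨ ¬key = False
          ¬key = False
        ¬open = True
  ¬((((open ∨ gpu) ∧ alarm) → (¬open → open))) = True
    ((open ∨ gpu) ∧ alarm) → (¬open → open) = False
      (open ∨ gpu) ∧ alarm = True
        open ∨ gpu = True
      ¬open → open = False
        ¬open = True
Both conjuncts True, so the formula holds.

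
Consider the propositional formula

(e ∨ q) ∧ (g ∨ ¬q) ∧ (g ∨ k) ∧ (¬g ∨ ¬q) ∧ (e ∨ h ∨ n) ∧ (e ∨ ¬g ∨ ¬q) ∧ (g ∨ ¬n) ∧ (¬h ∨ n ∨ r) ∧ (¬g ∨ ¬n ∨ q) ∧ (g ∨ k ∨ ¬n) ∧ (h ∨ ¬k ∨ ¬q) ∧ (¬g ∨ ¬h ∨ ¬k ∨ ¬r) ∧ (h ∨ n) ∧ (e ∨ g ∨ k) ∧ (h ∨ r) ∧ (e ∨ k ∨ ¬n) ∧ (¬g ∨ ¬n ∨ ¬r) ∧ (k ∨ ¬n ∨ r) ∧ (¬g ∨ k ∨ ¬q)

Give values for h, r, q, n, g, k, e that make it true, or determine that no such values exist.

Try h = False:
  (h ∨ n) forces n = True.
  (g ∨ ¬n) forces g = True.
  (¬g ∨ ¬q) forces q = False.
  clause (¬g ∨ ¬n ∨ q) is falsified — backtrack.
So h = True.
Set r = True.
Set q = False.
  then (e ∨ q) forces e = True.
Try n = True:
  (g ∨ ¬n) forces g = True.
  clause (¬g ∨ ¬n ∨ q) is falsified — backtrack.
So n = False.
Set g = False.
  then (g ∨ k) forces k = True.
All clauses satisfied.

h: True, r: True, q: False, n: False, g: False, k: True, e: True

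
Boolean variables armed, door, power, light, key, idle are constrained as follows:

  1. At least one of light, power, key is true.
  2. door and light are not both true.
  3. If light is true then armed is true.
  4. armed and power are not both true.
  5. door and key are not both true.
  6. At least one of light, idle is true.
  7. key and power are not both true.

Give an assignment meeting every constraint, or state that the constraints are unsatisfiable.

armed = False, door = False, power = False, light = False, key = True, idle = True

  (1) {light, power, key}: 1 true — at least one ✓
  (2) door=F, light=F — not both ✓
  (3) light=F ⇒ armed: vacuous ✓
  (4) armed=F, power=F — not both ✓
  (5) door=F, key=T — not both ✓
  (6) {light, idle}: 1 true — at least one ✓
  (7) key=T, power=F — not both ✓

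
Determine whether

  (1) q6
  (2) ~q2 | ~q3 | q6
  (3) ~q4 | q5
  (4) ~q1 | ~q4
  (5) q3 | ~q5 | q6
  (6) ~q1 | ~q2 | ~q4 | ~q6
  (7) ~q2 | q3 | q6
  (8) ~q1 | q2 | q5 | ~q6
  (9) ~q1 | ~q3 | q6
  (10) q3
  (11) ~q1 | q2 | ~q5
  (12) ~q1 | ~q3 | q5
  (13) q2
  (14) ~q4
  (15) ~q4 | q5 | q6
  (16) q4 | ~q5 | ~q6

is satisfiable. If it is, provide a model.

q1 = False; q2 = True; q3 = True; q4 = False; q5 = False; q6 = True

Unit clause (q6) forces q6 = True.
Unit clause (q3) forces q3 = True.
Unit clause (q2) forces q2 = True.
Unit clause (~q4) forces q4 = False.
In (q4 | ~q5 | ~q6) only ~q5 is left, so q5 = False.
In (~q1 | ~q3 | q5) only ~q1 is left, so q1 = False.
All clauses satisfied.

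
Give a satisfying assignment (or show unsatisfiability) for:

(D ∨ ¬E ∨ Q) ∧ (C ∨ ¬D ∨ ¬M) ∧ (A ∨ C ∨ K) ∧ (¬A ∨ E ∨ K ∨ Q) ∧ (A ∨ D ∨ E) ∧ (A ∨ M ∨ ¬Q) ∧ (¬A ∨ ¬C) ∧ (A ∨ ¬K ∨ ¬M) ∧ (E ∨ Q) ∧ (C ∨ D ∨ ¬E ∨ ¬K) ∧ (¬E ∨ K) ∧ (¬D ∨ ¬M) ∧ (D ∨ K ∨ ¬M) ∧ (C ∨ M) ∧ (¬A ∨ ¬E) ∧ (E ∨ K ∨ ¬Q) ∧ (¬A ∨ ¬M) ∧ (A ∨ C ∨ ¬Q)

D = True, C = True, A = False, K = True, Q = False, M = False, E = True

Set D = True.
  then (¬D ∨ ¬M) forces M = False.
  then (C ∨ M) forces C = True.
  then (¬A ∨ ¬C) forces A = False.
  then (A ∨ M ∨ ¬Q) forces Q = False.
  then (E ∨ Q) forces E = True.
  then (¬E ∨ K) forces K = True.
All clauses satisfied.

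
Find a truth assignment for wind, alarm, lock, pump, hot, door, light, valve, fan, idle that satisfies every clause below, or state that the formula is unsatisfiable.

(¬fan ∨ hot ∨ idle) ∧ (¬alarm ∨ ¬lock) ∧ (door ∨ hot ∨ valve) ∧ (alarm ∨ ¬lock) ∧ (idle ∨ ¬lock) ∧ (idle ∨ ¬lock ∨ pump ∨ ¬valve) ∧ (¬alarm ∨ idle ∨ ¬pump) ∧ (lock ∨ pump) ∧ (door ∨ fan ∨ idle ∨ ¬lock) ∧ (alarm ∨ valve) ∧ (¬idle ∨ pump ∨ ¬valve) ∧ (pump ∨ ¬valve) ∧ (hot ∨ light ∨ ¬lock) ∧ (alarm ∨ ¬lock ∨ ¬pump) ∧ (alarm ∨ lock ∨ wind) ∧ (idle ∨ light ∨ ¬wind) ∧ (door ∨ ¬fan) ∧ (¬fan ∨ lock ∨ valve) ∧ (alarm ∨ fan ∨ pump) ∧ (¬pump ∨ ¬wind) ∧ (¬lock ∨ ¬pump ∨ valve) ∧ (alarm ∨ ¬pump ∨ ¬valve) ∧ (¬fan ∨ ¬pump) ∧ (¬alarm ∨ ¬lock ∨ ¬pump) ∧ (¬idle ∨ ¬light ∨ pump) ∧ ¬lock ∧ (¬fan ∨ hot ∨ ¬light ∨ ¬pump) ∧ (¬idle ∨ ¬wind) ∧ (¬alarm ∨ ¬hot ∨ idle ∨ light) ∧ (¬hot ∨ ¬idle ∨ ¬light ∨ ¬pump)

Unit clause (¬lock) forces lock = False.
In (lock ∨ pump) only pump is left, so pump = True.
In (¬pump ∨ ¬wind) only ¬wind is left, so wind = False.
In (¬fan ∨ ¬pump) only ¬fan is left, so fan = False.
In (alarm ∨ lock ∨ wind) only alarm is left, so alarm = True.
In (¬alarm ∨ idle ∨ ¬pump) only idle is left, so idle = True.
Set hot = False.
Set door = True.
Set light = False.
Set valve = True.
All clauses satisfied.

wind=F, alarm=T, lock=F, pump=T, hot=F, door=T, light=F, valve=T, fan=F, idle=T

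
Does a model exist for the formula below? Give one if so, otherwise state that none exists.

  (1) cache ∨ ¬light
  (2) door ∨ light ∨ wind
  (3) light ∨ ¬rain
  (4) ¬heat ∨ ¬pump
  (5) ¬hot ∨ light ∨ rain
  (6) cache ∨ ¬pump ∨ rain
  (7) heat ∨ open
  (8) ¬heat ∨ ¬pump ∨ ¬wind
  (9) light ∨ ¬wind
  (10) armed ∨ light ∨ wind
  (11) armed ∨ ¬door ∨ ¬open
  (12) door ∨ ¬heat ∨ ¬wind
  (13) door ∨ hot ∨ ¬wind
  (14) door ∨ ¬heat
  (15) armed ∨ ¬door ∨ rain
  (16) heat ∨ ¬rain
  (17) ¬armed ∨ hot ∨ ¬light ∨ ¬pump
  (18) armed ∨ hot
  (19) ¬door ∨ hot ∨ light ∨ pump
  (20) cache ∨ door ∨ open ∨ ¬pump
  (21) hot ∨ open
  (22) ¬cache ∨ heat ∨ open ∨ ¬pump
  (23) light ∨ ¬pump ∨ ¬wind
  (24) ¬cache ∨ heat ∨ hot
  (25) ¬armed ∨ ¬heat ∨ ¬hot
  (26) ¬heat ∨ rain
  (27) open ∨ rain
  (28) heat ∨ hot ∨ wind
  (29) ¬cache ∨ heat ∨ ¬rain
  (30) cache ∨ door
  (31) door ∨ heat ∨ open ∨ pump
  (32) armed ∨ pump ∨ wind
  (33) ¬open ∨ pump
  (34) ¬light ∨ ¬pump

open=F, light=T, rain=T, armed=F, hot=T, wind=T, heat=T, door=T, pump=F, cache=T

Set open = False.
  then (heat ∨ open) forces heat = True.
  then (door ∨ ¬heat) forces door = True.
  then (hot ∨ open) forces hot = True.
  then (¬armed ∨ ¬heat ∨ ¬hot) forces armed = False.
  then (¬heat ∨ rain) forces rain = True.
  then (light ∨ ¬rain) forces light = True.
  then (¬heat ∨ ¬pump) forces pump = False.
  then (armed ∨ pump ∨ wind) forces wind = True.
  then (cache ∨ ¬light) forces cache = True.
All clauses satisfied.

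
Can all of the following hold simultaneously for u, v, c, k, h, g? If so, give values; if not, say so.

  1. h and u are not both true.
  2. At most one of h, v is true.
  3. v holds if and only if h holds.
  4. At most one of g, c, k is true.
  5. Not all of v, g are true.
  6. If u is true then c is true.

u=F, v=F, c=F, k=F, h=F, g=F

  (1) h=F, u=F — not both ✓
  (2) {h, v}: 0 true — at most one ✓
  (3) v=F, h=F — same ✓
  (4) {g, c, k}: 0 true — at most one ✓
  (5) {v, g}: 0/2 true — not all ✓
  (6) u=F ⇒ c: vacuous ✓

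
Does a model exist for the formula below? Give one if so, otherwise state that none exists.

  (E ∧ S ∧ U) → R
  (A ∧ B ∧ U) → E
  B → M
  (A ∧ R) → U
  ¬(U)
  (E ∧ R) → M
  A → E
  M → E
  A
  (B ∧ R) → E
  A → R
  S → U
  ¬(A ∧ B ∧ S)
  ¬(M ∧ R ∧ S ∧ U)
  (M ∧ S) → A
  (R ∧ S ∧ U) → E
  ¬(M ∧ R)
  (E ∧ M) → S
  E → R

No satisfying assignment exists.

Case U = True:
  Clause (¬U) is falsified — contradiction.
Case U = False:
  (A) forces A = True.
  (¬A ∨ R) forces R = True.
  Clause (¬A ∨ ¬R ∨ U) is falsified — contradiction.
Both cases fail, so the formula is unsatisfiable.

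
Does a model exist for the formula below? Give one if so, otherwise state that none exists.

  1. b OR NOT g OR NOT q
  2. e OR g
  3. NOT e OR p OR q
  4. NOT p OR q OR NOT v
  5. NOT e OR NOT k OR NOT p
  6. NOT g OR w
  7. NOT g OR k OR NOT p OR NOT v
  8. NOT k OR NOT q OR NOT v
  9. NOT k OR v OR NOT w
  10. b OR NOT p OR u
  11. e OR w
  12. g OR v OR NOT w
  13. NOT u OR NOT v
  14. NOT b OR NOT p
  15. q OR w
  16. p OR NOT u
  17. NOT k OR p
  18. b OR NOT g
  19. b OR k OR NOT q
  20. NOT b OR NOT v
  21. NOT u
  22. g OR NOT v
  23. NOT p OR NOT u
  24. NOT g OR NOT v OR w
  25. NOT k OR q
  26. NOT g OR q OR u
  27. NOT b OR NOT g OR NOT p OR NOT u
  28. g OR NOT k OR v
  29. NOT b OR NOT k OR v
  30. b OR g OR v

u: False, g: True, p: False, w: True, k: False, b: True, e: True, q: True, v: False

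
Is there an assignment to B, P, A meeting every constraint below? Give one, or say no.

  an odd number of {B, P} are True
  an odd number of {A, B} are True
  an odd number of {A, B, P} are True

B = True, P = False, A = False

{B, P}: 1 true → odd ✓
{A, B}: 1 true → odd ✓
{A, B, P}: 1 true → odd ✓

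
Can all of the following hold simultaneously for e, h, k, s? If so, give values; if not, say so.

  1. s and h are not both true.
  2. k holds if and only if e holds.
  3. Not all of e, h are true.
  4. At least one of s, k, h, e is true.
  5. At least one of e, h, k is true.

e: True, h: False, k: True, s: False

  (1) s=F, h=F — not both ✓
  (2) k=T, e=T — same ✓
  (3) {e, h}: 1/2 true — not all ✓
  (4) {s, k, h, e}: 2 true — at least one ✓
  (5) {e, h, k}: 2 true — at least one ✓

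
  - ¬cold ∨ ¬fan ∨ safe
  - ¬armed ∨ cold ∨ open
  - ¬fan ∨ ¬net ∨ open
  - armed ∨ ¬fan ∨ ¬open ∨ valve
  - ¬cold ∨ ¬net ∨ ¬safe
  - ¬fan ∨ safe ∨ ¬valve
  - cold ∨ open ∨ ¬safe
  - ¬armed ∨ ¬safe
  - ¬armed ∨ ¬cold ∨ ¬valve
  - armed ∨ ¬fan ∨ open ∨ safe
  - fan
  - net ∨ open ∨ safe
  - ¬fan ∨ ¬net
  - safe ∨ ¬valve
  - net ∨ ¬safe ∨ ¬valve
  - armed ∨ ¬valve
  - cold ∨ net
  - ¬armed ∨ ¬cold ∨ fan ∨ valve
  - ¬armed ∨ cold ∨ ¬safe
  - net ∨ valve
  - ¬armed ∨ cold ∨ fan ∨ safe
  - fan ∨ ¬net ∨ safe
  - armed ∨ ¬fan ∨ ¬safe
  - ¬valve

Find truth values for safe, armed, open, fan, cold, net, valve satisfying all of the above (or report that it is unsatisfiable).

Case valve = True:
  Clause (¬valve) is falsified — contradiction.
Case valve = False:
  (fan) forces fan = True.
  (¬fan ∨ ¬net) forces net = False.
  Clause (net ∨ valve) is falsified — contradiction.
Both cases fail, so the formula is unsatisfiable.

No satisfying assignment exists.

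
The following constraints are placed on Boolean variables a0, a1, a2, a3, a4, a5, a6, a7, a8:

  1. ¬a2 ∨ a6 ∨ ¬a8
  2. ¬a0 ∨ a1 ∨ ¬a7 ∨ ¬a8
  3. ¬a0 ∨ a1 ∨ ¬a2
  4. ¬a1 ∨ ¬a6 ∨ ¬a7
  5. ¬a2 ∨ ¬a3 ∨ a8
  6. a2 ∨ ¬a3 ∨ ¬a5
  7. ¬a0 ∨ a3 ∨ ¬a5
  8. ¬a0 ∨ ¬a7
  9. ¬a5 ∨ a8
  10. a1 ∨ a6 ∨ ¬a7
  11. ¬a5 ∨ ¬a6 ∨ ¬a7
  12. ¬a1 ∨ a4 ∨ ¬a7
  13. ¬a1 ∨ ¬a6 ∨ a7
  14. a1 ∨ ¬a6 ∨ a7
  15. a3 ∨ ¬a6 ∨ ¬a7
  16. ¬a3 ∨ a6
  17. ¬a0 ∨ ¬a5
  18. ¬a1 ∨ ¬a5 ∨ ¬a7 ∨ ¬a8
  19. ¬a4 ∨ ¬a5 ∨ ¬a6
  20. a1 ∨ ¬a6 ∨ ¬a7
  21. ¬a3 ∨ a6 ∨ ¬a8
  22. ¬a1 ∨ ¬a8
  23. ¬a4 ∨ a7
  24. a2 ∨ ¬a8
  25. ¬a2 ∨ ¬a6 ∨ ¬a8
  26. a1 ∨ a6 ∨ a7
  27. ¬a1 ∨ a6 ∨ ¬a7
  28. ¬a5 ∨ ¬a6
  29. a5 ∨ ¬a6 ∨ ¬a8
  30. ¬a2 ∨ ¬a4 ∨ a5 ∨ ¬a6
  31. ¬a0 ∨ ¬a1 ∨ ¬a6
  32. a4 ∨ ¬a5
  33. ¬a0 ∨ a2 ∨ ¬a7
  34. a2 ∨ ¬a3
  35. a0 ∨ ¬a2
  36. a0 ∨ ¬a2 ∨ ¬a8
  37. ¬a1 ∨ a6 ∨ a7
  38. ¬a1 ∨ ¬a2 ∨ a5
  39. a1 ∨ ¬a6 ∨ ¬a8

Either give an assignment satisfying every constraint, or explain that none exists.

Unsatisfiable — no assignment works.

Case a1 = True:
  (¬a1 ∨ ¬a8) forces a8 = False.
  (¬a5 ∨ a8) forces a5 = False.
  (¬a1 ∨ ¬a2 ∨ a5) forces a2 = False.
  (a2 ∨ ¬a3) forces a3 = False.
  If a7 = True:
    (¬a1 ∨ ¬a6 ∨ ¬a7) forces a6 = False.
    clause (¬a1 ∨ a6 ∨ ¬a7) is falsified.
  If a7 = False:
    (¬a1 ∨ ¬a6 ∨ a7) forces a6 = False.
    clause (¬a1 ∨ a6 ∨ a7) is falsified.
  Every sub-case reaches a contradiction.
Case a1 = False:
  If a6 = True:
    (a1 ∨ ¬a6 ∨ a7) forces a7 = True.
    clause (a1 ∨ ¬a6 ∨ ¬a7) is falsified.
  If a6 = False:
    (a1 ∨ a6 ∨ ¬a7) forces a7 = False.
    clause (a1 ∨ a6 ∨ a7) is falsified.
  Every sub-case reaches a contradiction.
Both cases fail, so the formula is unsatisfiable.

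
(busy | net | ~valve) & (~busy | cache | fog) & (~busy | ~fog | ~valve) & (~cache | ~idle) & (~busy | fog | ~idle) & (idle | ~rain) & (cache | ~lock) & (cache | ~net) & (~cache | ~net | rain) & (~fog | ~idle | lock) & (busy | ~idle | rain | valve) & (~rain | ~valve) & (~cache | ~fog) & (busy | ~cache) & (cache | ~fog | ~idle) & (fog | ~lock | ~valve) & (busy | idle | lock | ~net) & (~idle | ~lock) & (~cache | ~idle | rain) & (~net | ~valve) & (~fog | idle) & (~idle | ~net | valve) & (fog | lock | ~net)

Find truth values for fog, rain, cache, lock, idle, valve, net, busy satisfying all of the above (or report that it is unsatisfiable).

fog=F, rain=F, cache=F, lock=F, idle=F, valve=F, net=F, busy=F

Try fog = True:
  (~cache | ~fog) forces cache = False.
  (cache | ~lock) forces lock = False.
  (cache | ~net) forces net = False.
  (~fog | ~idle | lock) forces idle = False.
  clause (~fog | idle) is falsified — backtrack.
So fog = False.
Set rain = False.
Set cache = False.
  then (~busy | cache | fog) forces busy = False.
  then (cache | ~lock) forces lock = False.
  then (cache | ~net) forces net = False.
  then (busy | net | ~valve) forces valve = False.
  then (busy | ~idle | rain | valve) forces idle = False.
All clauses satisfied.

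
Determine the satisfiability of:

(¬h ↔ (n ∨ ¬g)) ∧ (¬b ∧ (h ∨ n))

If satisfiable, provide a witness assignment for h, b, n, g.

h=T, b=F, n=F, g=T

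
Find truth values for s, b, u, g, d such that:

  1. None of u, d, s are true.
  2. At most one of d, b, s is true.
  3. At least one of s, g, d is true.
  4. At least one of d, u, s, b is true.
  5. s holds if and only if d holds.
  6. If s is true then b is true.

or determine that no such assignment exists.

s = False; b = True; u = False; g = True; d = False

  (1) {u, d, s}: 0 true — none ✓
  (2) {d, b, s}: 1 true — at most one ✓
  (3) {s, g, d}: 1 true — at least one ✓
  (4) {d, u, s, b}: 1 true — at least one ✓
  (5) s=F, d=F — same ✓
  (6) s=F ⇒ b: vacuous ✓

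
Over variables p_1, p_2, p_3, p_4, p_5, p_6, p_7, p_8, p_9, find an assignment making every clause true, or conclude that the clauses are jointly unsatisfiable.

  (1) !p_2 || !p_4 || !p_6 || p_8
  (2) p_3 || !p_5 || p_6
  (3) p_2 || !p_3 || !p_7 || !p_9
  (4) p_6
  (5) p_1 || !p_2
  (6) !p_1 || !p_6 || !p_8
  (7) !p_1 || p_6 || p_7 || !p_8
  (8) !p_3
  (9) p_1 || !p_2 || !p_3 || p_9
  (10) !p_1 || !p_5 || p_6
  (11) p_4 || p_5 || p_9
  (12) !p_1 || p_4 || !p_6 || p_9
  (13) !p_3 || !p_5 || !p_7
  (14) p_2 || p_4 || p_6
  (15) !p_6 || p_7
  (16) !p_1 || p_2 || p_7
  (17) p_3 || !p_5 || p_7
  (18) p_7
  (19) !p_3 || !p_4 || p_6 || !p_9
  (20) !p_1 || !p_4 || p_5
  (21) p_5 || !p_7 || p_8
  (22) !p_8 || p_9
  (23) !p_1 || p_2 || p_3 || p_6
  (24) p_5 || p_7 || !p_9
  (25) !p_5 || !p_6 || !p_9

Unit clause (p_6) forces p_6 = True.
Unit clause (!p_3) forces p_3 = False.
In (!p_6 || p_7) only p_7 is left, so p_7 = True.
Set p_1 = False.
  then (p_1 || !p_2) forces p_2 = False.
Set p_4 = True.
Set p_5 = True.
  then (!p_5 || !p_6 || !p_9) forces p_9 = False.
  then (!p_8 || p_9) forces p_8 = False.
All clauses satisfied.

p_1 = False, p_2 = False, p_3 = False, p_4 = True, p_5 = True, p_6 = True, p_7 = True, p_8 = False, p_9 = False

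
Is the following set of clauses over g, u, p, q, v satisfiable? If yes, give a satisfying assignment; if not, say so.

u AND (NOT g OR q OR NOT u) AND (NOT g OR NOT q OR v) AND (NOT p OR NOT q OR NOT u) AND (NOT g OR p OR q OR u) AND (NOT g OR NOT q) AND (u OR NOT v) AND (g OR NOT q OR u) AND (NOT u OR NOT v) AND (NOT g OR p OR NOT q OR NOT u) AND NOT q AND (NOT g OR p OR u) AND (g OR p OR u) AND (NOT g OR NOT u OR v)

g=F; u=T; p=F; q=F; v=F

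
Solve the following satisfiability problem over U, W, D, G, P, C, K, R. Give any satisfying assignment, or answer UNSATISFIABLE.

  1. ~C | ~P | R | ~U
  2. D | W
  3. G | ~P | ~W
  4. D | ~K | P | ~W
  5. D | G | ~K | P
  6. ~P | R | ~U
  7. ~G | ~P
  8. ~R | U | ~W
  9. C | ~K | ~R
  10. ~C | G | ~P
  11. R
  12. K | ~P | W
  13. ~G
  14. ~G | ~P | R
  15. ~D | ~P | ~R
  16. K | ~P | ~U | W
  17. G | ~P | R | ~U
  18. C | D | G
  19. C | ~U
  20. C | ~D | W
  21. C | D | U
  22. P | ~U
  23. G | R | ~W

U = False, W = False, D = True, G = False, P = False, C = True, K = False, R = True

Unit clause (R) forces R = True.
Unit clause (~G) forces G = False.
Try U = True:
  (C | ~U) forces C = True.
  (~C | G | ~P) forces P = False.
  clause (P | ~U) is falsified — backtrack.
So U = False.
  then (~R | U | ~W) forces W = False.
  then (D | W) forces D = True.
  then (~D | ~P | ~R) forces P = False.
  then (C | ~D | W) forces C = True.
Set K = False.
All clauses satisfied.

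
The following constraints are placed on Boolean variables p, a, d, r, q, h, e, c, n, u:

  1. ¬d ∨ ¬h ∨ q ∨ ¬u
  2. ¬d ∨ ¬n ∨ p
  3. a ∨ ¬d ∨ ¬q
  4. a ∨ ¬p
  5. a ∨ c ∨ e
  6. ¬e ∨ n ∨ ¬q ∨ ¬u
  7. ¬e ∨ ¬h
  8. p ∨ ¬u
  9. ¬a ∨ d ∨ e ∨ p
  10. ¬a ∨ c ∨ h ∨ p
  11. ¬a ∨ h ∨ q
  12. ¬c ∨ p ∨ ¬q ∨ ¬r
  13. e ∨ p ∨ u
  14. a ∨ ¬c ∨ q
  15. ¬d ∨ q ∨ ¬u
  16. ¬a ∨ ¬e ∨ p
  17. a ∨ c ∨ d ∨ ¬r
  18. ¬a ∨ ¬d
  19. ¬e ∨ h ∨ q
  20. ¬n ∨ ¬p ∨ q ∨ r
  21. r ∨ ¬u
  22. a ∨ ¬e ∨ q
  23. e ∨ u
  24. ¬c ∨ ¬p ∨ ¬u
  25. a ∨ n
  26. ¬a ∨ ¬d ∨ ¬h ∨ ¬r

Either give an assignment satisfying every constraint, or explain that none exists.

p = True; a = True; d = False; r = True; q = True; h = False; e = True; c = False; n = True; u = False

Set p = True.
  then (a ∨ ¬p) forces a = True.
  then (¬a ∨ ¬d) forces d = False.
Set r = True.
Set q = True.
Set h = False.
Set e = True.
Set c = False.
Set n = True.
Set u = False.
All clauses satisfied.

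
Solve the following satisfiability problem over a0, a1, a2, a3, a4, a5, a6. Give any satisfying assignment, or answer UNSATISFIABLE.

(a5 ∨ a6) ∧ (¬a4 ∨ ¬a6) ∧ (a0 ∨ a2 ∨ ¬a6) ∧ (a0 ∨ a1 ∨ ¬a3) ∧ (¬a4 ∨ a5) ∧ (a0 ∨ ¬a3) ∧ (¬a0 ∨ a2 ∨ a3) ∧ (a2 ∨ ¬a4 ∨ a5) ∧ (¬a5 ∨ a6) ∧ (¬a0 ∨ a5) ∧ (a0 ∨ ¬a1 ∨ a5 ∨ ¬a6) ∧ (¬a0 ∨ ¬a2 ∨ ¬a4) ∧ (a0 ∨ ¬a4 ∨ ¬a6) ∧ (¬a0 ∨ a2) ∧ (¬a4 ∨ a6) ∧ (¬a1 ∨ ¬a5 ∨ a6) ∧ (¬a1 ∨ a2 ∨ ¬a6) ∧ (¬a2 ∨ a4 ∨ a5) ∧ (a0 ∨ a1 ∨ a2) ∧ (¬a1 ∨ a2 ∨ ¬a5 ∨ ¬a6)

a0 = True; a1 = True; a2 = True; a3 = False; a4 = False; a5 = True; a6 = True

Set a0 = True.
  then (¬a0 ∨ a5) forces a5 = True.
  then (¬a0 ∨ a2) forces a2 = True.
  then (¬a5 ∨ a6) forces a6 = True.
  then (¬a0 ∨ ¬a2 ∨ ¬a4) forces a4 = False.
Set a1 = True.
Set a3 = False.
All clauses satisfied.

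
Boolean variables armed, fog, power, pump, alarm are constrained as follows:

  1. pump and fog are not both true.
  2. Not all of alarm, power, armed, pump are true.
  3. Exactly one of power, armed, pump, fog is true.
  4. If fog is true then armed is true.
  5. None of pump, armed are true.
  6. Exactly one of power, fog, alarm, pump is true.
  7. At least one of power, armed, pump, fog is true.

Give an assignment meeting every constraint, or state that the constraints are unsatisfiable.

armed=F; fog=F; power=T; pump=F; alarm=F

  (1) pump=F, fog=F — not both ✓
  (2) {alarm, power, armed, pump}: 1/4 true — not all ✓
  (3) {power, armed, pump, fog}: 1 true — exactly one ✓
  (4) fog=F ⇒ armed: vacuous ✓
  (5) {pump, armed}: 0 true — none ✓
  (6) {power, fog, alarm, pump}: 1 true — exactly one ✓
  (7) {power, armed, pump, fog}: 1 true — at least one ✓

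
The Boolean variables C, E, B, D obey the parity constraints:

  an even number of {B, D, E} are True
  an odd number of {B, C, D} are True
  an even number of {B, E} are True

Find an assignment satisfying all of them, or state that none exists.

C: True; E: False; B: False; D: False

{B, D, E}: 0 true → even ✓
{B, C, D}: 1 true → odd ✓
{B, E}: 0 true → even ✓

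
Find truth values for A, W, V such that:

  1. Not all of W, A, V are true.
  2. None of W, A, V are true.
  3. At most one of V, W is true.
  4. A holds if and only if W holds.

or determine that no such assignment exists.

A: False; W: False; V: False

  (1) {W, A, V}: 0/3 true — not all ✓
  (2) {W, A, V}: 0 true — none ✓
  (3) {V, W}: 0 true — at most one ✓
  (4) A=F, W=F — same ✓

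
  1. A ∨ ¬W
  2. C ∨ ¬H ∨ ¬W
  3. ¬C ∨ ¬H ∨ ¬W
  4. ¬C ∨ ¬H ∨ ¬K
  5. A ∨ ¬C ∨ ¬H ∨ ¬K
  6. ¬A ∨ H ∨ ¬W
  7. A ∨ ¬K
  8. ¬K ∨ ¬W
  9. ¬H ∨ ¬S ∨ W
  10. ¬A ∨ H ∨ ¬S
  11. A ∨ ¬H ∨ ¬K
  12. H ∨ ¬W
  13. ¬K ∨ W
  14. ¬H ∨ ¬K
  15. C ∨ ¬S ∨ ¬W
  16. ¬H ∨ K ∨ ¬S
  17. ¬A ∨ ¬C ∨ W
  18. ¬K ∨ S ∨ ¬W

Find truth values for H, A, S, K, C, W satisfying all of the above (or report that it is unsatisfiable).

H=F, A=F, S=F, K=F, C=T, W=F

Set H = False.
  then (H ∨ ¬W) forces W = False.
  then (¬K ∨ W) forces K = False.
Set A = False.
Set S = False.
Set C = True.
All clauses satisfied.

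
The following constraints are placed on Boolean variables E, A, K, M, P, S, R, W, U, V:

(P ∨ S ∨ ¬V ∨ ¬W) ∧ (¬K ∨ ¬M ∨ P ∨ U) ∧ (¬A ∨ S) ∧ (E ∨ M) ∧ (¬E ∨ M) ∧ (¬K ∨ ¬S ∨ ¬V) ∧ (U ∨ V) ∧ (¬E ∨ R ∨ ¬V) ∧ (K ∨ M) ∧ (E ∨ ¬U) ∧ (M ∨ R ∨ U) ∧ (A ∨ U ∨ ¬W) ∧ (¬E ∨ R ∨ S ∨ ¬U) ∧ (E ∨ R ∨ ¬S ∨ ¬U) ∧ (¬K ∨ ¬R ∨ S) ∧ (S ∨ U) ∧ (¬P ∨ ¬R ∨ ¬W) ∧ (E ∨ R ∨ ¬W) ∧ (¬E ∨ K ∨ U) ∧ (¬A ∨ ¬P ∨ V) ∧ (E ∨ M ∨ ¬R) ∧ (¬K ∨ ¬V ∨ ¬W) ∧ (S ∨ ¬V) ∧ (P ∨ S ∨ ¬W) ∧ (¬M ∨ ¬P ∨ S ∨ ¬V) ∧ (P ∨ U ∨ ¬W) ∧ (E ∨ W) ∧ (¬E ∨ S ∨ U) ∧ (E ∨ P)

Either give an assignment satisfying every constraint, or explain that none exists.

E=T; A=T; K=F; M=T; P=F; S=T; R=T; W=T; U=T; V=F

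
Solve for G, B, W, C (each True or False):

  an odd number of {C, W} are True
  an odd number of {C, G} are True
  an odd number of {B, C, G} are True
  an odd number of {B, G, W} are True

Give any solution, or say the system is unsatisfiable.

The formula is unsatisfiable.

Adding constraints 1, 3, 4 mod 2: every variable appears an even number of times on the left, so the left side is 0.
But the right sides sum to 1 (mod 2). 0 ≠ 1 — the system is inconsistent.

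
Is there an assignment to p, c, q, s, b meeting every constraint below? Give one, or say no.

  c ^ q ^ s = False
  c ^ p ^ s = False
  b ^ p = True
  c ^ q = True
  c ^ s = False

p = False; c = True; q = False; s = True; b = True

c ^ q ^ s = T ^ F ^ T = False ✓
c ^ p ^ s = T ^ F ^ T = False ✓
b ^ p = T ^ F = True ✓
c ^ q = T ^ F = True ✓
c ^ s = T ^ T = False ✓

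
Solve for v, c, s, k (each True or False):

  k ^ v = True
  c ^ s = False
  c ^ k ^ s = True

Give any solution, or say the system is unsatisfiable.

v = False; c = False; s = False; k = True

k ^ v = T ^ F = True ✓
c ^ s = F ^ F = False ✓
c ^ k ^ s = F ^ T ^ F = True ✓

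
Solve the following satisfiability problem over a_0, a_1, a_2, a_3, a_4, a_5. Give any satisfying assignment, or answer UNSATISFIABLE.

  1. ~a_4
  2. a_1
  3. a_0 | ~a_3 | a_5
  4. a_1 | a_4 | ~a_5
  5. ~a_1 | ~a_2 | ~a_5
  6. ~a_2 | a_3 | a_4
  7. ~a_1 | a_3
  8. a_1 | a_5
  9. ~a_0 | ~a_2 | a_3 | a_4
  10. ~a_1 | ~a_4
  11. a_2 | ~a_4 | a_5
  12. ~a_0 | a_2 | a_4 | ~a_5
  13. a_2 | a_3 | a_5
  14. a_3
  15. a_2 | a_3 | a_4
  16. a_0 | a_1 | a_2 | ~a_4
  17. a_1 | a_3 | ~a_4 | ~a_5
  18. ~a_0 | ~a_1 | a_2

Unit clause (~a_4) forces a_4 = False.
Unit clause (a_1) forces a_1 = True.
In (~a_1 | a_3) only a_3 is left, so a_3 = True.
Set a_0 = True.
  then (~a_0 | ~a_1 | a_2) forces a_2 = True.
  then (~a_1 | ~a_2 | ~a_5) forces a_5 = False.
All clauses satisfied.

a_0=T, a_1=T, a_2=T, a_3=T, a_4=F, a_5=F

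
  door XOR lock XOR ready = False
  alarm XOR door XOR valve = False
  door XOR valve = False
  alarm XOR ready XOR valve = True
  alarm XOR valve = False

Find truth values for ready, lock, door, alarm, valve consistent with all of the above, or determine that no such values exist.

ready = True; lock = True; door = False; alarm = False; valve = False

door XOR lock XOR ready = F XOR T XOR T = False ✓
alarm XOR door XOR valve = F XOR F XOR F = False ✓
door XOR valve = F XOR F = False ✓
alarm XOR ready XOR valve = F XOR T XOR F = True ✓
alarm XOR valve = F XOR F = False ✓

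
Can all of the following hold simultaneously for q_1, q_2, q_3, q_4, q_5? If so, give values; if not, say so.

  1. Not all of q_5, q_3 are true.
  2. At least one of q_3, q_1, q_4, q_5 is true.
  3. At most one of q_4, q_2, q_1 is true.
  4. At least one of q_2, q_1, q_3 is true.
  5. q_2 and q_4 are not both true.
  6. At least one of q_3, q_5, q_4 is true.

q_1 = True; q_2 = False; q_3 = False; q_4 = False; q_5 = True

  (1) {q_5, q_3}: 1/2 true — not all ✓
  (2) {q_3, q_1, q_4, q_5}: 2 true — at least one ✓
  (3) {q_4, q_2, q_1}: 1 true — at most one ✓
  (4) {q_2, q_1, q_3}: 1 true — at least one ✓
  (5) q_2=F, q_4=F — not both ✓
  (6) {q_3, q_5, q_4}: 1 true — at least one ✓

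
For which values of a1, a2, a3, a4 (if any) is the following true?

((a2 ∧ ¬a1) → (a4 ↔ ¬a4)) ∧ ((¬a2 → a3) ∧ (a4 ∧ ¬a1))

a1 = False, a2 = False, a3 = True, a4 = True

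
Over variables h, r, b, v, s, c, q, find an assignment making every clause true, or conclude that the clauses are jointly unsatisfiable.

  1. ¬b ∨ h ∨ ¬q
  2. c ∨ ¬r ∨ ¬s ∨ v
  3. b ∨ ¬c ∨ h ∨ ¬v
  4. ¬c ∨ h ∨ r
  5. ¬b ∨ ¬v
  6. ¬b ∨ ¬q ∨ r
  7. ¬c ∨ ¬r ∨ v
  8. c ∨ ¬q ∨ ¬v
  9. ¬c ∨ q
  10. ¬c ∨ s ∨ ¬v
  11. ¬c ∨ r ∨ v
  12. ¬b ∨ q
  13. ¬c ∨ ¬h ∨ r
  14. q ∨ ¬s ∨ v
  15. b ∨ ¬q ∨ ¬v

h=T, r=T, b=F, v=F, s=F, c=F, q=F

Set h = True.
Set r = True.
Set b = False.
Set v = False.
  then (¬c ∨ ¬r ∨ v) forces c = False.
  then (c ∨ ¬r ∨ ¬s ∨ v) forces s = False.
Set q = False.
All clauses satisfied.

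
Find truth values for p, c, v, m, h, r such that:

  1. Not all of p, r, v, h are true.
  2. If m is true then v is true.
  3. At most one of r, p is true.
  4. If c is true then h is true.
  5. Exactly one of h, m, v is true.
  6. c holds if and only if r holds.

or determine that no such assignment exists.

p=T, c=F, v=F, m=F, h=T, r=F

  (1) {p, r, v, h}: 2/4 true — not all ✓
  (2) m=F ⇒ v: vacuous ✓
  (3) {r, p}: 1 true — at most one ✓
  (4) c=F ⇒ h: vacuous ✓
  (5) {h, m, v}: 1 true — exactly one ✓
  (6) c=F, r=F — same ✓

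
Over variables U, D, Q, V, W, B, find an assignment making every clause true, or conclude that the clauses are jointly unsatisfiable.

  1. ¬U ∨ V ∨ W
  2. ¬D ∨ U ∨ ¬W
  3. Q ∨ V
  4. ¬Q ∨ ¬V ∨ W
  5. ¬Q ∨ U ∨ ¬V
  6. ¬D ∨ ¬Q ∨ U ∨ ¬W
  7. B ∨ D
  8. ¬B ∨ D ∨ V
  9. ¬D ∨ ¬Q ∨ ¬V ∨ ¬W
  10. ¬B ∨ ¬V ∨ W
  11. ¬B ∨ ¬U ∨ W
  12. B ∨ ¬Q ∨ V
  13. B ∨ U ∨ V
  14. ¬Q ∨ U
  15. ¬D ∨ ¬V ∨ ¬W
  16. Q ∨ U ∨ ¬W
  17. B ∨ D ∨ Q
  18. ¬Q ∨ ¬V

U = False, D = True, Q = False, V = True, W = False, B = False

Set U = False.
  then (¬Q ∨ U) forces Q = False.
  then (Q ∨ U ∨ ¬W) forces W = False.
  then (Q ∨ V) forces V = True.
  then (¬B ∨ ¬V ∨ W) forces B = False.
  then (B ∨ D ∨ Q) forces D = True.
All clauses satisfied.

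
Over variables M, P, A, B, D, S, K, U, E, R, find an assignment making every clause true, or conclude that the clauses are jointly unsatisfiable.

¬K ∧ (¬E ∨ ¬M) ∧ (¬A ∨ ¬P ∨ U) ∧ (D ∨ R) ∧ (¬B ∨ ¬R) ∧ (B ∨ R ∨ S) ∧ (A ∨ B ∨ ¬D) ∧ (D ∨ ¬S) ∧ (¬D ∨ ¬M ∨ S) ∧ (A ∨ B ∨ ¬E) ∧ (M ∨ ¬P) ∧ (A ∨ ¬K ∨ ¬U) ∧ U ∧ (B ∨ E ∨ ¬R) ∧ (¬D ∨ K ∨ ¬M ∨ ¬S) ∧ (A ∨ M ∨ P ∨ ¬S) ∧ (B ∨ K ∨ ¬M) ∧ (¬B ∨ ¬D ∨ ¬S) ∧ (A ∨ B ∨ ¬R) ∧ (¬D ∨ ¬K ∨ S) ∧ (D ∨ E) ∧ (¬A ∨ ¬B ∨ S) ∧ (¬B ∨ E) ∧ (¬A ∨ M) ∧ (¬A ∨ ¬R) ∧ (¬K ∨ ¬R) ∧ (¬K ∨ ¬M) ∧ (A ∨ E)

M: False, P: False, A: False, B: True, D: True, S: False, K: False, U: True, E: True, R: False

Unit clause (¬K) forces K = False.
Unit clause (U) forces U = True.
Try M = True:
  (¬E ∨ ¬M) forces E = False.
  (B ∨ K ∨ ¬M) forces B = True.
  clause (¬B ∨ E) is falsified — backtrack.
So M = False.
  then (M ∨ ¬P) forces P = False.
  then (¬A ∨ M) forces A = False.
  then (A ∨ E) forces E = True.
  then (A ∨ B ∨ ¬E) forces B = True.
  then (A ∨ M ∨ P ∨ ¬S) forces S = False.
  then (¬B ∨ ¬R) forces R = False.
  then (D ∨ R) forces D = True.
All clauses satisfied.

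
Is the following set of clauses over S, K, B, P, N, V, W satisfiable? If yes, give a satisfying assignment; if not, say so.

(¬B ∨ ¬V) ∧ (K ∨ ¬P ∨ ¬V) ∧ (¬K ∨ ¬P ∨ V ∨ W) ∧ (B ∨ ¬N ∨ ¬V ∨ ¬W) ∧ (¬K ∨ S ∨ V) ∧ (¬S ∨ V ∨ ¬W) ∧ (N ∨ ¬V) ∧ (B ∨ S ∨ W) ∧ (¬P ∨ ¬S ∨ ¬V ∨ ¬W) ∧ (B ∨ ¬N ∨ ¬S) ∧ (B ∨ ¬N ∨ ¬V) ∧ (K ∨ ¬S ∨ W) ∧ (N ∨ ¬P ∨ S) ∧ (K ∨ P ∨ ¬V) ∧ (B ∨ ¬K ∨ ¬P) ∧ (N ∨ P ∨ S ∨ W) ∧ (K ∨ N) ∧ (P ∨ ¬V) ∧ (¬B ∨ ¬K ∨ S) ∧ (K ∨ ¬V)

S = False; K = False; B = False; P = False; N = True; V = False; W = True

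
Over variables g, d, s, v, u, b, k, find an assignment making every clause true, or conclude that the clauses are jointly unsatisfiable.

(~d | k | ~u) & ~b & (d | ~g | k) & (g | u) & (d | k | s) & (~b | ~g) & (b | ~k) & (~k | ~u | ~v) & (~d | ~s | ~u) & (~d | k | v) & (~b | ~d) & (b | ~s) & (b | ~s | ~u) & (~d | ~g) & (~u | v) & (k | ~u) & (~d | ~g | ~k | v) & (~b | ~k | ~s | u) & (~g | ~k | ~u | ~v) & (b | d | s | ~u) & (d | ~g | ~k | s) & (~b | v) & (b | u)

Unsatisfiable — no assignment works.

Case u = True:
  (~b) forces b = False.
  (b | ~k) forces k = False.
  Clause (k | ~u) is falsified — contradiction.
Case u = False:
  (~b) forces b = False.
  Clause (b | u) is falsified — contradiction.
Both cases fail, so the formula is unsatisfiable.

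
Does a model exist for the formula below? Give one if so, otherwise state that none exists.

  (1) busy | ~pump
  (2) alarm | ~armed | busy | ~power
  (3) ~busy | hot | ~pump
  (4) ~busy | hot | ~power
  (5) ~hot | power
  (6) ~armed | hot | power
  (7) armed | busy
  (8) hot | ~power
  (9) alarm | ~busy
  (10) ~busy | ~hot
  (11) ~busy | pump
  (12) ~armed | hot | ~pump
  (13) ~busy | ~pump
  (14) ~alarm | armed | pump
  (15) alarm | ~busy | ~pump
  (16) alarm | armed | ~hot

Try busy = True:
  (alarm | ~busy) forces alarm = True.
  (~busy | ~hot) forces hot = False.
  (~busy | hot | ~pump) forces pump = False.
  clause (~busy | pump) is falsified — backtrack.
So busy = False.
  then (busy | ~pump) forces pump = False.
  then (armed | busy) forces armed = True.
Try alarm = False:
  (alarm | ~armed | busy | ~power) forces power = False.
  (~hot | power) forces hot = False.
  clause (~armed | hot | power) is falsified — backtrack.
So alarm = True.
Set hot = True.
  then (~hot | power) forces power = True.
All clauses satisfied.

busy=F, alarm=T, pump=F, armed=T, hot=T, power=T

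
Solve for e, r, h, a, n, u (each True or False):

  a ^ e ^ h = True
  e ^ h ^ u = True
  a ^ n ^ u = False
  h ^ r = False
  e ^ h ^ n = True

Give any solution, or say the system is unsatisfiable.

e: False; r: True; h: True; a: False; n: False; u: False

a ^ e ^ h = F ^ F ^ T = True ✓
e ^ h ^ u = F ^ T ^ F = True ✓
a ^ n ^ u = F ^ F ^ F = False ✓
h ^ r = T ^ T = False ✓
e ^ h ^ n = F ^ T ^ F = True ✓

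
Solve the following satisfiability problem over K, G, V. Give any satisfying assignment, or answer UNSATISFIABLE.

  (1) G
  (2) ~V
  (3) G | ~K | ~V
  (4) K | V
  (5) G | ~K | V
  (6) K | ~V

K=T, G=T, V=F

Unit clause (G) forces G = True.
Unit clause (~V) forces V = False.
In (K | V) only K is left, so K = True.
All clauses satisfied.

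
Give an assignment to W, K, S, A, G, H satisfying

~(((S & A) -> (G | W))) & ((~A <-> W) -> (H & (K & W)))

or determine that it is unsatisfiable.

No satisfying assignment exists.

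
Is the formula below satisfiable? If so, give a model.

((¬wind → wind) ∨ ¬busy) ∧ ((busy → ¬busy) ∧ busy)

No satisfying assignment exists.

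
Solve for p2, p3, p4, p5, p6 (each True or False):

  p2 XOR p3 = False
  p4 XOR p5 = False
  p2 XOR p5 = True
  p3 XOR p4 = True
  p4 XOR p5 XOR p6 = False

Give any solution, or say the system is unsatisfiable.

p2 = False; p3 = False; p4 = True; p5 = True; p6 = False

p2 XOR p3 = F XOR F = False ✓
p4 XOR p5 = T XOR T = False ✓
p2 XOR p5 = F XOR T = True ✓
p3 XOR p4 = F XOR T = True ✓
p4 XOR p5 XOR p6 = T XOR T XOR F = False ✓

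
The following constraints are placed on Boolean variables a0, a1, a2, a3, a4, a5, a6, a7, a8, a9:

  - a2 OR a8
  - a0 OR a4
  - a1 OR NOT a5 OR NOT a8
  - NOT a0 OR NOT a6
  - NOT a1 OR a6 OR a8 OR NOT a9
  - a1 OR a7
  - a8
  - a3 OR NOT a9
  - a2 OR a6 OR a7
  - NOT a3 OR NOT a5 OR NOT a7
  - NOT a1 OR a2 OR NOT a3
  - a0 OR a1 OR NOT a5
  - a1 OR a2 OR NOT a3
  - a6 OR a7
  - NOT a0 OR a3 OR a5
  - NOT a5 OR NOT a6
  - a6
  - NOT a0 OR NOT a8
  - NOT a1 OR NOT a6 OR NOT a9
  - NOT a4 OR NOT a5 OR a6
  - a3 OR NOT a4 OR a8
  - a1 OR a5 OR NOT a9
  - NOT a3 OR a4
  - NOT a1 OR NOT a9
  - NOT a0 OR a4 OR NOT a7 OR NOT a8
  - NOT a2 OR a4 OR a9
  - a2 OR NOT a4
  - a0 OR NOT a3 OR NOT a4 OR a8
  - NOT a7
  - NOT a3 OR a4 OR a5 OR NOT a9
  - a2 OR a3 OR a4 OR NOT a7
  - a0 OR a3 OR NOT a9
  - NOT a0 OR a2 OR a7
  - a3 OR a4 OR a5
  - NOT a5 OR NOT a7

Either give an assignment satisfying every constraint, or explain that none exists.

a0 = False, a1 = True, a2 = True, a3 = True, a4 = True, a5 = False, a6 = True, a7 = False, a8 = True, a9 = False

Unit clause (a8) forces a8 = True.
Unit clause (a6) forces a6 = True.
In (NOT a0 OR NOT a8) only NOT a0 is left, so a0 = False.
Unit clause (NOT a7) forces a7 = False.
In (a0 OR a4) only a4 is left, so a4 = True.
In (a1 OR a7) only a1 is left, so a1 = True.
In (NOT a5 OR NOT a6) only NOT a5 is left, so a5 = False.
In (NOT a1 OR NOT a6 OR NOT a9) only NOT a9 is left, so a9 = False.
In (a2 OR NOT a4) only a2 is left, so a2 = True.
Set a3 = True.
All clauses satisfied.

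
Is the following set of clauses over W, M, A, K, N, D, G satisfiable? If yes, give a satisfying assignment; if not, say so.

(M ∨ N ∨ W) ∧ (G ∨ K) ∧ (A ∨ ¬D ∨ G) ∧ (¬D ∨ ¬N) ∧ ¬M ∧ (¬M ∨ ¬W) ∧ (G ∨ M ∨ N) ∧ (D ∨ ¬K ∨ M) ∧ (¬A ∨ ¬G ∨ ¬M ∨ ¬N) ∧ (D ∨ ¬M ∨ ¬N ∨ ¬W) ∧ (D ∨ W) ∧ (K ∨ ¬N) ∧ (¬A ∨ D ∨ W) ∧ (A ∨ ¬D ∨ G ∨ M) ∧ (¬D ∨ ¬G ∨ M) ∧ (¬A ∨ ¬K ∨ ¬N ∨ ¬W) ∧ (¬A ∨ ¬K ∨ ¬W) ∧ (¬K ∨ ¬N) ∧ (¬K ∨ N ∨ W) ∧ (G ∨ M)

W = True; M = False; A = True; K = False; N = False; D = False; G = True

Unit clause (¬M) forces M = False.
In (G ∨ M) only G is left, so G = True.
In (¬D ∨ ¬G ∨ M) only ¬D is left, so D = False.
In (D ∨ ¬K ∨ M) only ¬K is left, so K = False.
In (D ∨ W) only W is left, so W = True.
In (K ∨ ¬N) only ¬N is left, so N = False.
Set A = True.
All clauses satisfied.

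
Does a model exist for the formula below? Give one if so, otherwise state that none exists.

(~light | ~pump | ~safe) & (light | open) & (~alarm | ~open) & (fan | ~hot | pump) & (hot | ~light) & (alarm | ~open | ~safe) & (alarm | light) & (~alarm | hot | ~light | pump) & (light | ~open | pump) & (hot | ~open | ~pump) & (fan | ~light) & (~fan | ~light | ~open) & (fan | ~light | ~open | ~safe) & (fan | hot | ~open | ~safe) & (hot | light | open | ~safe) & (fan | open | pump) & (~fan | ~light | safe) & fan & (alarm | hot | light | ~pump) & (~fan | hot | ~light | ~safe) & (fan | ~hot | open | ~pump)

open=F, light=T, hot=T, alarm=F, pump=F, fan=T, safe=T

Unit clause (fan) forces fan = True.
Try open = True:
  (~alarm | ~open) forces alarm = False.
  (alarm | ~open | ~safe) forces safe = False.
  (alarm | light) forces light = True.
  clause (~fan | ~light | ~open) is falsified — backtrack.
So open = False.
  then (light | open) forces light = True.
  then (hot | ~light) forces hot = True.
  then (~fan | ~light | safe) forces safe = True.
  then (~light | ~pump | ~safe) forces pump = False.
Set alarm = False.
All clauses satisfied.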